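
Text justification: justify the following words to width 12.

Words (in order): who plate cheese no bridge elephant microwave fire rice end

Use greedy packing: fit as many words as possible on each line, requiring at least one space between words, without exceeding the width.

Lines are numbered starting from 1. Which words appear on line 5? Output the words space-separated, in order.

Answer: microwave

Derivation:
Line 1: ['who', 'plate'] (min_width=9, slack=3)
Line 2: ['cheese', 'no'] (min_width=9, slack=3)
Line 3: ['bridge'] (min_width=6, slack=6)
Line 4: ['elephant'] (min_width=8, slack=4)
Line 5: ['microwave'] (min_width=9, slack=3)
Line 6: ['fire', 'rice'] (min_width=9, slack=3)
Line 7: ['end'] (min_width=3, slack=9)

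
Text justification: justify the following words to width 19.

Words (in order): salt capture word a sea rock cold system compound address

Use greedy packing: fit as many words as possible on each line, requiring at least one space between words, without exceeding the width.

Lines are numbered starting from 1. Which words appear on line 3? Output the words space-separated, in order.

Line 1: ['salt', 'capture', 'word', 'a'] (min_width=19, slack=0)
Line 2: ['sea', 'rock', 'cold'] (min_width=13, slack=6)
Line 3: ['system', 'compound'] (min_width=15, slack=4)
Line 4: ['address'] (min_width=7, slack=12)

Answer: system compound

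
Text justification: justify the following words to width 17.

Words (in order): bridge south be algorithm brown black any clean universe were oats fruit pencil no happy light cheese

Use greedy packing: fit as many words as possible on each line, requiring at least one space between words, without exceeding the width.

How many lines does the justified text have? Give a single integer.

Answer: 7

Derivation:
Line 1: ['bridge', 'south', 'be'] (min_width=15, slack=2)
Line 2: ['algorithm', 'brown'] (min_width=15, slack=2)
Line 3: ['black', 'any', 'clean'] (min_width=15, slack=2)
Line 4: ['universe', 'were'] (min_width=13, slack=4)
Line 5: ['oats', 'fruit', 'pencil'] (min_width=17, slack=0)
Line 6: ['no', 'happy', 'light'] (min_width=14, slack=3)
Line 7: ['cheese'] (min_width=6, slack=11)
Total lines: 7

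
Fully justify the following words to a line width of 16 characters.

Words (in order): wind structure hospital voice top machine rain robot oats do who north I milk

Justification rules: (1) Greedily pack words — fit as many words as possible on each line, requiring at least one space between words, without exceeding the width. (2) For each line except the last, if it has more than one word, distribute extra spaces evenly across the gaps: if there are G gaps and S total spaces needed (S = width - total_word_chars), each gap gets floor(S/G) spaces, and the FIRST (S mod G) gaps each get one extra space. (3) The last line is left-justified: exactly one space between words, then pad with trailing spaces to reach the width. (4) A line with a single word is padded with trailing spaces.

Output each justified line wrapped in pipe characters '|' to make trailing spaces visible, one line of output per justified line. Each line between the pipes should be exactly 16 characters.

Answer: |wind   structure|
|hospital   voice|
|top machine rain|
|robot   oats  do|
|who north I milk|

Derivation:
Line 1: ['wind', 'structure'] (min_width=14, slack=2)
Line 2: ['hospital', 'voice'] (min_width=14, slack=2)
Line 3: ['top', 'machine', 'rain'] (min_width=16, slack=0)
Line 4: ['robot', 'oats', 'do'] (min_width=13, slack=3)
Line 5: ['who', 'north', 'I', 'milk'] (min_width=16, slack=0)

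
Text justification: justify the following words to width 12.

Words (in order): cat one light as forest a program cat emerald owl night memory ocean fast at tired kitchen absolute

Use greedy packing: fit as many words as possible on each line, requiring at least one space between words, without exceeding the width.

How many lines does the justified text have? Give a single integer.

Line 1: ['cat', 'one'] (min_width=7, slack=5)
Line 2: ['light', 'as'] (min_width=8, slack=4)
Line 3: ['forest', 'a'] (min_width=8, slack=4)
Line 4: ['program', 'cat'] (min_width=11, slack=1)
Line 5: ['emerald', 'owl'] (min_width=11, slack=1)
Line 6: ['night', 'memory'] (min_width=12, slack=0)
Line 7: ['ocean', 'fast'] (min_width=10, slack=2)
Line 8: ['at', 'tired'] (min_width=8, slack=4)
Line 9: ['kitchen'] (min_width=7, slack=5)
Line 10: ['absolute'] (min_width=8, slack=4)
Total lines: 10

Answer: 10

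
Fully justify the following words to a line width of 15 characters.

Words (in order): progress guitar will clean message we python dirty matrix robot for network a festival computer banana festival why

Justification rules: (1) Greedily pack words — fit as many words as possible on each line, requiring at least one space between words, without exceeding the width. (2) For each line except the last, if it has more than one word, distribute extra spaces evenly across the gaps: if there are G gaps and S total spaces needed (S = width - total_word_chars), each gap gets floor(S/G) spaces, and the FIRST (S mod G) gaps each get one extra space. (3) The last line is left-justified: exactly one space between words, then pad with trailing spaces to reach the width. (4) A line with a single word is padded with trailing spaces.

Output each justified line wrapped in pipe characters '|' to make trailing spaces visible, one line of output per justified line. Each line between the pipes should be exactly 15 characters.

Line 1: ['progress', 'guitar'] (min_width=15, slack=0)
Line 2: ['will', 'clean'] (min_width=10, slack=5)
Line 3: ['message', 'we'] (min_width=10, slack=5)
Line 4: ['python', 'dirty'] (min_width=12, slack=3)
Line 5: ['matrix', 'robot'] (min_width=12, slack=3)
Line 6: ['for', 'network', 'a'] (min_width=13, slack=2)
Line 7: ['festival'] (min_width=8, slack=7)
Line 8: ['computer', 'banana'] (min_width=15, slack=0)
Line 9: ['festival', 'why'] (min_width=12, slack=3)

Answer: |progress guitar|
|will      clean|
|message      we|
|python    dirty|
|matrix    robot|
|for  network  a|
|festival       |
|computer banana|
|festival why   |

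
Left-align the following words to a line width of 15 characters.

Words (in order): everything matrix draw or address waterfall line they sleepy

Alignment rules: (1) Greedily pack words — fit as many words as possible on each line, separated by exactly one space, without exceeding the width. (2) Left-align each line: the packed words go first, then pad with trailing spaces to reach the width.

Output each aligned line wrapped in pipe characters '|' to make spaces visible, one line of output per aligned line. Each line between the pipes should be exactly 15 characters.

Line 1: ['everything'] (min_width=10, slack=5)
Line 2: ['matrix', 'draw', 'or'] (min_width=14, slack=1)
Line 3: ['address'] (min_width=7, slack=8)
Line 4: ['waterfall', 'line'] (min_width=14, slack=1)
Line 5: ['they', 'sleepy'] (min_width=11, slack=4)

Answer: |everything     |
|matrix draw or |
|address        |
|waterfall line |
|they sleepy    |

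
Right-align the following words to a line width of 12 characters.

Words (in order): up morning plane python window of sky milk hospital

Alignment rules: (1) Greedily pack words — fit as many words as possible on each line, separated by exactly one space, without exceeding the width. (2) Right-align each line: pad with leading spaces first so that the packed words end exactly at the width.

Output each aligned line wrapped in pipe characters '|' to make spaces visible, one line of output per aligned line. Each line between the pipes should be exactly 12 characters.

Line 1: ['up', 'morning'] (min_width=10, slack=2)
Line 2: ['plane', 'python'] (min_width=12, slack=0)
Line 3: ['window', 'of'] (min_width=9, slack=3)
Line 4: ['sky', 'milk'] (min_width=8, slack=4)
Line 5: ['hospital'] (min_width=8, slack=4)

Answer: |  up morning|
|plane python|
|   window of|
|    sky milk|
|    hospital|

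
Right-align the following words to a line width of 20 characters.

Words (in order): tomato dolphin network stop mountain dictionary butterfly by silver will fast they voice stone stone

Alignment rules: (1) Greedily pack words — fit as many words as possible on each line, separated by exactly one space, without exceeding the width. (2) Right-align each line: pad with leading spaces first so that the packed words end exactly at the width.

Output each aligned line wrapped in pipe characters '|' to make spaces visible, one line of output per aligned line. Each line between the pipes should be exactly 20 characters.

Line 1: ['tomato', 'dolphin'] (min_width=14, slack=6)
Line 2: ['network', 'stop'] (min_width=12, slack=8)
Line 3: ['mountain', 'dictionary'] (min_width=19, slack=1)
Line 4: ['butterfly', 'by', 'silver'] (min_width=19, slack=1)
Line 5: ['will', 'fast', 'they', 'voice'] (min_width=20, slack=0)
Line 6: ['stone', 'stone'] (min_width=11, slack=9)

Answer: |      tomato dolphin|
|        network stop|
| mountain dictionary|
| butterfly by silver|
|will fast they voice|
|         stone stone|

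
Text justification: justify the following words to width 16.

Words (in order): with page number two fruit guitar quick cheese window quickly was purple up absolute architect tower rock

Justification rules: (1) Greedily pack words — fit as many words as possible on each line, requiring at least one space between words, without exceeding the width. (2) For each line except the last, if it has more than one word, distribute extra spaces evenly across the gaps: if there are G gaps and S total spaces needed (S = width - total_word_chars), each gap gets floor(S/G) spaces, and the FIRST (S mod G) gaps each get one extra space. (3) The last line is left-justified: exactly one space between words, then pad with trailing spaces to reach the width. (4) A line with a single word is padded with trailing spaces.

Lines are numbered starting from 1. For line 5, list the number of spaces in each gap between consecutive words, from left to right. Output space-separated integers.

Answer: 3 2

Derivation:
Line 1: ['with', 'page', 'number'] (min_width=16, slack=0)
Line 2: ['two', 'fruit', 'guitar'] (min_width=16, slack=0)
Line 3: ['quick', 'cheese'] (min_width=12, slack=4)
Line 4: ['window', 'quickly'] (min_width=14, slack=2)
Line 5: ['was', 'purple', 'up'] (min_width=13, slack=3)
Line 6: ['absolute'] (min_width=8, slack=8)
Line 7: ['architect', 'tower'] (min_width=15, slack=1)
Line 8: ['rock'] (min_width=4, slack=12)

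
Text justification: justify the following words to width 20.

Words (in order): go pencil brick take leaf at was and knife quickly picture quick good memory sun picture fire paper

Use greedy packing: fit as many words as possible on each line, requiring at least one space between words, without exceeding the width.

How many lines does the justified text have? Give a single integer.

Line 1: ['go', 'pencil', 'brick', 'take'] (min_width=20, slack=0)
Line 2: ['leaf', 'at', 'was', 'and'] (min_width=15, slack=5)
Line 3: ['knife', 'quickly'] (min_width=13, slack=7)
Line 4: ['picture', 'quick', 'good'] (min_width=18, slack=2)
Line 5: ['memory', 'sun', 'picture'] (min_width=18, slack=2)
Line 6: ['fire', 'paper'] (min_width=10, slack=10)
Total lines: 6

Answer: 6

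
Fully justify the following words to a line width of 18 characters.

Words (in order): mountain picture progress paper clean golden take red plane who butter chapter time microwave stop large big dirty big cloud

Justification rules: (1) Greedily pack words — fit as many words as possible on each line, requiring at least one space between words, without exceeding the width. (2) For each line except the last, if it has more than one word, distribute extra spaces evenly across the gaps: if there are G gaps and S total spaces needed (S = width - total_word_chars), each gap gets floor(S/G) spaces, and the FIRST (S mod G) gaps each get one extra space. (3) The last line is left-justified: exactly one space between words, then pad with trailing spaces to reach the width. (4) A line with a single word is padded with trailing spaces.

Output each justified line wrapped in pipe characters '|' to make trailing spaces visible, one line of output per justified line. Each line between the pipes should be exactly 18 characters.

Line 1: ['mountain', 'picture'] (min_width=16, slack=2)
Line 2: ['progress', 'paper'] (min_width=14, slack=4)
Line 3: ['clean', 'golden', 'take'] (min_width=17, slack=1)
Line 4: ['red', 'plane', 'who'] (min_width=13, slack=5)
Line 5: ['butter', 'chapter'] (min_width=14, slack=4)
Line 6: ['time', 'microwave'] (min_width=14, slack=4)
Line 7: ['stop', 'large', 'big'] (min_width=14, slack=4)
Line 8: ['dirty', 'big', 'cloud'] (min_width=15, slack=3)

Answer: |mountain   picture|
|progress     paper|
|clean  golden take|
|red    plane   who|
|butter     chapter|
|time     microwave|
|stop   large   big|
|dirty big cloud   |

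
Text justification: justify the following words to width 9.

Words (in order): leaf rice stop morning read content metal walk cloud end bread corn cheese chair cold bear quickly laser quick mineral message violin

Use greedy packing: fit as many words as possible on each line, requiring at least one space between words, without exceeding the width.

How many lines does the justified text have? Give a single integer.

Line 1: ['leaf', 'rice'] (min_width=9, slack=0)
Line 2: ['stop'] (min_width=4, slack=5)
Line 3: ['morning'] (min_width=7, slack=2)
Line 4: ['read'] (min_width=4, slack=5)
Line 5: ['content'] (min_width=7, slack=2)
Line 6: ['metal'] (min_width=5, slack=4)
Line 7: ['walk'] (min_width=4, slack=5)
Line 8: ['cloud', 'end'] (min_width=9, slack=0)
Line 9: ['bread'] (min_width=5, slack=4)
Line 10: ['corn'] (min_width=4, slack=5)
Line 11: ['cheese'] (min_width=6, slack=3)
Line 12: ['chair'] (min_width=5, slack=4)
Line 13: ['cold', 'bear'] (min_width=9, slack=0)
Line 14: ['quickly'] (min_width=7, slack=2)
Line 15: ['laser'] (min_width=5, slack=4)
Line 16: ['quick'] (min_width=5, slack=4)
Line 17: ['mineral'] (min_width=7, slack=2)
Line 18: ['message'] (min_width=7, slack=2)
Line 19: ['violin'] (min_width=6, slack=3)
Total lines: 19

Answer: 19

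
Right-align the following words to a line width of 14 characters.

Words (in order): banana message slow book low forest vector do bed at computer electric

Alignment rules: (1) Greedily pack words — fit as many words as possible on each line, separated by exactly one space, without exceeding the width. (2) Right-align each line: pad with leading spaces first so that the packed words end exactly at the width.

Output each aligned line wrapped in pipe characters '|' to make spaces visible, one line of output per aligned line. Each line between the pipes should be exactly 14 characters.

Line 1: ['banana', 'message'] (min_width=14, slack=0)
Line 2: ['slow', 'book', 'low'] (min_width=13, slack=1)
Line 3: ['forest', 'vector'] (min_width=13, slack=1)
Line 4: ['do', 'bed', 'at'] (min_width=9, slack=5)
Line 5: ['computer'] (min_width=8, slack=6)
Line 6: ['electric'] (min_width=8, slack=6)

Answer: |banana message|
| slow book low|
| forest vector|
|     do bed at|
|      computer|
|      electric|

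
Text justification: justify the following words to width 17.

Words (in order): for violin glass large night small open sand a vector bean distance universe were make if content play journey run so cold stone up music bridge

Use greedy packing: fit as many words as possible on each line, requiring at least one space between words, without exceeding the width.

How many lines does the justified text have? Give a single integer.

Answer: 10

Derivation:
Line 1: ['for', 'violin', 'glass'] (min_width=16, slack=1)
Line 2: ['large', 'night', 'small'] (min_width=17, slack=0)
Line 3: ['open', 'sand', 'a'] (min_width=11, slack=6)
Line 4: ['vector', 'bean'] (min_width=11, slack=6)
Line 5: ['distance', 'universe'] (min_width=17, slack=0)
Line 6: ['were', 'make', 'if'] (min_width=12, slack=5)
Line 7: ['content', 'play'] (min_width=12, slack=5)
Line 8: ['journey', 'run', 'so'] (min_width=14, slack=3)
Line 9: ['cold', 'stone', 'up'] (min_width=13, slack=4)
Line 10: ['music', 'bridge'] (min_width=12, slack=5)
Total lines: 10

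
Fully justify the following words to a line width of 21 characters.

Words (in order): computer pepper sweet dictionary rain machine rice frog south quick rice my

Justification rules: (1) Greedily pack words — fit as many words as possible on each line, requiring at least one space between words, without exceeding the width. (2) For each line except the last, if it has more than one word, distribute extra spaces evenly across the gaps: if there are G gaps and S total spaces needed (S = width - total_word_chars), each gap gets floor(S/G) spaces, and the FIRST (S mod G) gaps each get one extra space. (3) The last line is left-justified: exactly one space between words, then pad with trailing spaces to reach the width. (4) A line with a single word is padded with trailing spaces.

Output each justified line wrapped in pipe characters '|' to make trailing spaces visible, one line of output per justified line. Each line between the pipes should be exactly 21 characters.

Line 1: ['computer', 'pepper', 'sweet'] (min_width=21, slack=0)
Line 2: ['dictionary', 'rain'] (min_width=15, slack=6)
Line 3: ['machine', 'rice', 'frog'] (min_width=17, slack=4)
Line 4: ['south', 'quick', 'rice', 'my'] (min_width=19, slack=2)

Answer: |computer pepper sweet|
|dictionary       rain|
|machine   rice   frog|
|south quick rice my  |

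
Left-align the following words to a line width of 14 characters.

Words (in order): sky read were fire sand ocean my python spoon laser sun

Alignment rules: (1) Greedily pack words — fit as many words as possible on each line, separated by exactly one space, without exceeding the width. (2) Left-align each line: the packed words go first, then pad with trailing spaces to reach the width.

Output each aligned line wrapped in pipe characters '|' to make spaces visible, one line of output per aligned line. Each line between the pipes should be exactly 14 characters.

Answer: |sky read were |
|fire sand     |
|ocean my      |
|python spoon  |
|laser sun     |

Derivation:
Line 1: ['sky', 'read', 'were'] (min_width=13, slack=1)
Line 2: ['fire', 'sand'] (min_width=9, slack=5)
Line 3: ['ocean', 'my'] (min_width=8, slack=6)
Line 4: ['python', 'spoon'] (min_width=12, slack=2)
Line 5: ['laser', 'sun'] (min_width=9, slack=5)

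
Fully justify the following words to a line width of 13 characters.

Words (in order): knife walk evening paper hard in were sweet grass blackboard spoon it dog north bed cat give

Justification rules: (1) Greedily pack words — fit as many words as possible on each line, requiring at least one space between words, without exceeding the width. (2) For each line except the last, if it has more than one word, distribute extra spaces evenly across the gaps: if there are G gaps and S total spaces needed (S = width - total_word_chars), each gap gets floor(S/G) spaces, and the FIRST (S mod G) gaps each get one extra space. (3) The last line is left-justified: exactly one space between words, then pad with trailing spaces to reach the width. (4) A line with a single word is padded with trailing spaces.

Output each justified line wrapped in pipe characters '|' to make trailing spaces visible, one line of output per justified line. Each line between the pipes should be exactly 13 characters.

Line 1: ['knife', 'walk'] (min_width=10, slack=3)
Line 2: ['evening', 'paper'] (min_width=13, slack=0)
Line 3: ['hard', 'in', 'were'] (min_width=12, slack=1)
Line 4: ['sweet', 'grass'] (min_width=11, slack=2)
Line 5: ['blackboard'] (min_width=10, slack=3)
Line 6: ['spoon', 'it', 'dog'] (min_width=12, slack=1)
Line 7: ['north', 'bed', 'cat'] (min_width=13, slack=0)
Line 8: ['give'] (min_width=4, slack=9)

Answer: |knife    walk|
|evening paper|
|hard  in were|
|sweet   grass|
|blackboard   |
|spoon  it dog|
|north bed cat|
|give         |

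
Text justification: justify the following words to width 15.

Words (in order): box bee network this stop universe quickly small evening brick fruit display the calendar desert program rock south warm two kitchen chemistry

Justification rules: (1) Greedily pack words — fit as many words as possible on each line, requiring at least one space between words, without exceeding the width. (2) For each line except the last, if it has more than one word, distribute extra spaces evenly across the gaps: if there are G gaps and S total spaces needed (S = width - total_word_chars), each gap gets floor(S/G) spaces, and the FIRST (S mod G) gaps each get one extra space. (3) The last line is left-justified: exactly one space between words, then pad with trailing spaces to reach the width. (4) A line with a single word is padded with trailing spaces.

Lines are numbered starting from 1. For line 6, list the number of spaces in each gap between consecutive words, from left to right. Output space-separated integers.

Line 1: ['box', 'bee', 'network'] (min_width=15, slack=0)
Line 2: ['this', 'stop'] (min_width=9, slack=6)
Line 3: ['universe'] (min_width=8, slack=7)
Line 4: ['quickly', 'small'] (min_width=13, slack=2)
Line 5: ['evening', 'brick'] (min_width=13, slack=2)
Line 6: ['fruit', 'display'] (min_width=13, slack=2)
Line 7: ['the', 'calendar'] (min_width=12, slack=3)
Line 8: ['desert', 'program'] (min_width=14, slack=1)
Line 9: ['rock', 'south', 'warm'] (min_width=15, slack=0)
Line 10: ['two', 'kitchen'] (min_width=11, slack=4)
Line 11: ['chemistry'] (min_width=9, slack=6)

Answer: 3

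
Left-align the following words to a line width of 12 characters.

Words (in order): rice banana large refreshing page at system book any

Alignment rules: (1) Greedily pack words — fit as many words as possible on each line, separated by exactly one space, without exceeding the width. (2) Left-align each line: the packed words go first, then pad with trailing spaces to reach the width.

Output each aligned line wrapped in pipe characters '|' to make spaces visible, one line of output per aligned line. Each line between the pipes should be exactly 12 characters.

Line 1: ['rice', 'banana'] (min_width=11, slack=1)
Line 2: ['large'] (min_width=5, slack=7)
Line 3: ['refreshing'] (min_width=10, slack=2)
Line 4: ['page', 'at'] (min_width=7, slack=5)
Line 5: ['system', 'book'] (min_width=11, slack=1)
Line 6: ['any'] (min_width=3, slack=9)

Answer: |rice banana |
|large       |
|refreshing  |
|page at     |
|system book |
|any         |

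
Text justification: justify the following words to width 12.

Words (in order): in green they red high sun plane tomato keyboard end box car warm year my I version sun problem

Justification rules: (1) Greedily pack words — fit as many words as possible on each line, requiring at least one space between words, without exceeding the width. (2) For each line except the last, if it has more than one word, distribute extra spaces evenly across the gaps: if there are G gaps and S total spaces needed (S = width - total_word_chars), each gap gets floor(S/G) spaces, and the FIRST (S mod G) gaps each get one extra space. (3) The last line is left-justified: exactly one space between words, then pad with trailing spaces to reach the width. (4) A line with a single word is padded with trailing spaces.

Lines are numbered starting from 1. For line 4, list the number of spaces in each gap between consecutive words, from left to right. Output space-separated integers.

Answer: 1

Derivation:
Line 1: ['in', 'green'] (min_width=8, slack=4)
Line 2: ['they', 'red'] (min_width=8, slack=4)
Line 3: ['high', 'sun'] (min_width=8, slack=4)
Line 4: ['plane', 'tomato'] (min_width=12, slack=0)
Line 5: ['keyboard', 'end'] (min_width=12, slack=0)
Line 6: ['box', 'car', 'warm'] (min_width=12, slack=0)
Line 7: ['year', 'my', 'I'] (min_width=9, slack=3)
Line 8: ['version', 'sun'] (min_width=11, slack=1)
Line 9: ['problem'] (min_width=7, slack=5)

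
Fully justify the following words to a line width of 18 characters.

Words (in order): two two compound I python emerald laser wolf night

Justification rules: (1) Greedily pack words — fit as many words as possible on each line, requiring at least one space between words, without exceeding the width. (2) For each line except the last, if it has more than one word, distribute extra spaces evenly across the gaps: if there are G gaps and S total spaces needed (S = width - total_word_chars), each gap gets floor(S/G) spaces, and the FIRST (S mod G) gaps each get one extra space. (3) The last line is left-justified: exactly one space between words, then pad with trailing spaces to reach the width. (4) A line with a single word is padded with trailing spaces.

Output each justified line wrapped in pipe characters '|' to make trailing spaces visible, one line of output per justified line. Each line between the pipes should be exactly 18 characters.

Answer: |two two compound I|
|python     emerald|
|laser wolf night  |

Derivation:
Line 1: ['two', 'two', 'compound', 'I'] (min_width=18, slack=0)
Line 2: ['python', 'emerald'] (min_width=14, slack=4)
Line 3: ['laser', 'wolf', 'night'] (min_width=16, slack=2)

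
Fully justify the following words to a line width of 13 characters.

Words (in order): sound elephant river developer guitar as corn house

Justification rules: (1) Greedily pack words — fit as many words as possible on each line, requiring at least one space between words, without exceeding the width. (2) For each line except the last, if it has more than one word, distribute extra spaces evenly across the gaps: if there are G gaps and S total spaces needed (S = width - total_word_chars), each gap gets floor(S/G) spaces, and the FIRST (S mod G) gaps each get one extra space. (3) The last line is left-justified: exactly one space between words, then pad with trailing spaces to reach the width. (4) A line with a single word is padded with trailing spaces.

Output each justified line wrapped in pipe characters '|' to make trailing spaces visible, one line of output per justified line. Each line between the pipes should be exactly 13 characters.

Answer: |sound        |
|elephant     |
|river        |
|developer    |
|guitar     as|
|corn house   |

Derivation:
Line 1: ['sound'] (min_width=5, slack=8)
Line 2: ['elephant'] (min_width=8, slack=5)
Line 3: ['river'] (min_width=5, slack=8)
Line 4: ['developer'] (min_width=9, slack=4)
Line 5: ['guitar', 'as'] (min_width=9, slack=4)
Line 6: ['corn', 'house'] (min_width=10, slack=3)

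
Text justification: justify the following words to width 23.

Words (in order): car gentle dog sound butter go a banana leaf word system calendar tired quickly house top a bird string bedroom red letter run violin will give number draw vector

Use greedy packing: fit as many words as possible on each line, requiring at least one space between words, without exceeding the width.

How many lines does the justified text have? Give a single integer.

Line 1: ['car', 'gentle', 'dog', 'sound'] (min_width=20, slack=3)
Line 2: ['butter', 'go', 'a', 'banana', 'leaf'] (min_width=23, slack=0)
Line 3: ['word', 'system', 'calendar'] (min_width=20, slack=3)
Line 4: ['tired', 'quickly', 'house', 'top'] (min_width=23, slack=0)
Line 5: ['a', 'bird', 'string', 'bedroom'] (min_width=21, slack=2)
Line 6: ['red', 'letter', 'run', 'violin'] (min_width=21, slack=2)
Line 7: ['will', 'give', 'number', 'draw'] (min_width=21, slack=2)
Line 8: ['vector'] (min_width=6, slack=17)
Total lines: 8

Answer: 8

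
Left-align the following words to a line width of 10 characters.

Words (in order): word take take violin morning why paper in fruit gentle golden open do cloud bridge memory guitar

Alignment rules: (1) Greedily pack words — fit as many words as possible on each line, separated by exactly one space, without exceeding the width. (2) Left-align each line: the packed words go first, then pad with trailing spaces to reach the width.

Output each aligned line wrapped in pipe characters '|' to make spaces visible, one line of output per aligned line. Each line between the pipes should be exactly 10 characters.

Line 1: ['word', 'take'] (min_width=9, slack=1)
Line 2: ['take'] (min_width=4, slack=6)
Line 3: ['violin'] (min_width=6, slack=4)
Line 4: ['morning'] (min_width=7, slack=3)
Line 5: ['why', 'paper'] (min_width=9, slack=1)
Line 6: ['in', 'fruit'] (min_width=8, slack=2)
Line 7: ['gentle'] (min_width=6, slack=4)
Line 8: ['golden'] (min_width=6, slack=4)
Line 9: ['open', 'do'] (min_width=7, slack=3)
Line 10: ['cloud'] (min_width=5, slack=5)
Line 11: ['bridge'] (min_width=6, slack=4)
Line 12: ['memory'] (min_width=6, slack=4)
Line 13: ['guitar'] (min_width=6, slack=4)

Answer: |word take |
|take      |
|violin    |
|morning   |
|why paper |
|in fruit  |
|gentle    |
|golden    |
|open do   |
|cloud     |
|bridge    |
|memory    |
|guitar    |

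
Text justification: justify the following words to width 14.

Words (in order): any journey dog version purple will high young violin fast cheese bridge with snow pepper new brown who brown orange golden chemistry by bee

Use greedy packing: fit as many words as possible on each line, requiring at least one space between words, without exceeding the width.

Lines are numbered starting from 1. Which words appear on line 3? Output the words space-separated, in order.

Answer: purple will

Derivation:
Line 1: ['any', 'journey'] (min_width=11, slack=3)
Line 2: ['dog', 'version'] (min_width=11, slack=3)
Line 3: ['purple', 'will'] (min_width=11, slack=3)
Line 4: ['high', 'young'] (min_width=10, slack=4)
Line 5: ['violin', 'fast'] (min_width=11, slack=3)
Line 6: ['cheese', 'bridge'] (min_width=13, slack=1)
Line 7: ['with', 'snow'] (min_width=9, slack=5)
Line 8: ['pepper', 'new'] (min_width=10, slack=4)
Line 9: ['brown', 'who'] (min_width=9, slack=5)
Line 10: ['brown', 'orange'] (min_width=12, slack=2)
Line 11: ['golden'] (min_width=6, slack=8)
Line 12: ['chemistry', 'by'] (min_width=12, slack=2)
Line 13: ['bee'] (min_width=3, slack=11)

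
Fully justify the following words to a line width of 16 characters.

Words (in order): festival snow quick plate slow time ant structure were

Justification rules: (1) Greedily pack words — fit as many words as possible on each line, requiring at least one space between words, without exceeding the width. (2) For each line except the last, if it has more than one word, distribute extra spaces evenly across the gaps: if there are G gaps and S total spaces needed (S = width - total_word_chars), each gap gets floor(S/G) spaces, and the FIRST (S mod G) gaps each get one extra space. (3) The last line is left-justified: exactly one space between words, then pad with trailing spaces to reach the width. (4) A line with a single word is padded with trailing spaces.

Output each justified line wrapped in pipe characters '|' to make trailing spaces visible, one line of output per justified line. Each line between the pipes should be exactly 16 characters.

Answer: |festival    snow|
|quick plate slow|
|time         ant|
|structure were  |

Derivation:
Line 1: ['festival', 'snow'] (min_width=13, slack=3)
Line 2: ['quick', 'plate', 'slow'] (min_width=16, slack=0)
Line 3: ['time', 'ant'] (min_width=8, slack=8)
Line 4: ['structure', 'were'] (min_width=14, slack=2)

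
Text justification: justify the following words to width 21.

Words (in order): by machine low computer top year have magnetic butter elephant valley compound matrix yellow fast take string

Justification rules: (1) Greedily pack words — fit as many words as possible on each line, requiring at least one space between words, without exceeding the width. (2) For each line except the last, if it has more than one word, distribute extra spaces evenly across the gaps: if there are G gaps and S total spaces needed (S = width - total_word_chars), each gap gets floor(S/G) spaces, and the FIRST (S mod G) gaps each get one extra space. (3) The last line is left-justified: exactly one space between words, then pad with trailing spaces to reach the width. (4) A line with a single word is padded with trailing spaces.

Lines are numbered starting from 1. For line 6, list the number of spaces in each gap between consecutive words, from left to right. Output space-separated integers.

Line 1: ['by', 'machine', 'low'] (min_width=14, slack=7)
Line 2: ['computer', 'top', 'year'] (min_width=17, slack=4)
Line 3: ['have', 'magnetic', 'butter'] (min_width=20, slack=1)
Line 4: ['elephant', 'valley'] (min_width=15, slack=6)
Line 5: ['compound', 'matrix'] (min_width=15, slack=6)
Line 6: ['yellow', 'fast', 'take'] (min_width=16, slack=5)
Line 7: ['string'] (min_width=6, slack=15)

Answer: 4 3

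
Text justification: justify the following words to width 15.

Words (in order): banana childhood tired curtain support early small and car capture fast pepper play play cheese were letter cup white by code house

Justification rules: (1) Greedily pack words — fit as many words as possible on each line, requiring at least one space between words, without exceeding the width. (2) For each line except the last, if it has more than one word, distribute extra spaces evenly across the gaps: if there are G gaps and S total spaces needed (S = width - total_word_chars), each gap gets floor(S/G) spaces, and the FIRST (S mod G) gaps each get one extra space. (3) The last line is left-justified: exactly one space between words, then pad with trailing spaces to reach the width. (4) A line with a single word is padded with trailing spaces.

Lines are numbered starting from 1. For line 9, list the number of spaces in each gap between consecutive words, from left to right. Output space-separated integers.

Answer: 6

Derivation:
Line 1: ['banana'] (min_width=6, slack=9)
Line 2: ['childhood', 'tired'] (min_width=15, slack=0)
Line 3: ['curtain', 'support'] (min_width=15, slack=0)
Line 4: ['early', 'small', 'and'] (min_width=15, slack=0)
Line 5: ['car', 'capture'] (min_width=11, slack=4)
Line 6: ['fast', 'pepper'] (min_width=11, slack=4)
Line 7: ['play', 'play'] (min_width=9, slack=6)
Line 8: ['cheese', 'were'] (min_width=11, slack=4)
Line 9: ['letter', 'cup'] (min_width=10, slack=5)
Line 10: ['white', 'by', 'code'] (min_width=13, slack=2)
Line 11: ['house'] (min_width=5, slack=10)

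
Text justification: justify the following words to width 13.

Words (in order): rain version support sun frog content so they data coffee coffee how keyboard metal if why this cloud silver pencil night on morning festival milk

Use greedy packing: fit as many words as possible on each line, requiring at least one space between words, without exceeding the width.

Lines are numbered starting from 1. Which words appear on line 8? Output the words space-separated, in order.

Line 1: ['rain', 'version'] (min_width=12, slack=1)
Line 2: ['support', 'sun'] (min_width=11, slack=2)
Line 3: ['frog', 'content'] (min_width=12, slack=1)
Line 4: ['so', 'they', 'data'] (min_width=12, slack=1)
Line 5: ['coffee', 'coffee'] (min_width=13, slack=0)
Line 6: ['how', 'keyboard'] (min_width=12, slack=1)
Line 7: ['metal', 'if', 'why'] (min_width=12, slack=1)
Line 8: ['this', 'cloud'] (min_width=10, slack=3)
Line 9: ['silver', 'pencil'] (min_width=13, slack=0)
Line 10: ['night', 'on'] (min_width=8, slack=5)
Line 11: ['morning'] (min_width=7, slack=6)
Line 12: ['festival', 'milk'] (min_width=13, slack=0)

Answer: this cloud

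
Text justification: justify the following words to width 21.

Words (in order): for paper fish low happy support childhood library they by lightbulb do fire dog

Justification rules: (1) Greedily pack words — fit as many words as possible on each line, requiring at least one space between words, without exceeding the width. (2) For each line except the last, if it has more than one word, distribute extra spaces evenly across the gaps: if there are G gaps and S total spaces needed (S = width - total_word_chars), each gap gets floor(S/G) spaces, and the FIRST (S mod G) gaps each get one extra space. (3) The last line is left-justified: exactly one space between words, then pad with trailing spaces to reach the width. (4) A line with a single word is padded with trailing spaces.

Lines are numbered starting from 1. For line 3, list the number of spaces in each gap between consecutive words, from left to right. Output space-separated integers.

Line 1: ['for', 'paper', 'fish', 'low'] (min_width=18, slack=3)
Line 2: ['happy', 'support'] (min_width=13, slack=8)
Line 3: ['childhood', 'library'] (min_width=17, slack=4)
Line 4: ['they', 'by', 'lightbulb', 'do'] (min_width=20, slack=1)
Line 5: ['fire', 'dog'] (min_width=8, slack=13)

Answer: 5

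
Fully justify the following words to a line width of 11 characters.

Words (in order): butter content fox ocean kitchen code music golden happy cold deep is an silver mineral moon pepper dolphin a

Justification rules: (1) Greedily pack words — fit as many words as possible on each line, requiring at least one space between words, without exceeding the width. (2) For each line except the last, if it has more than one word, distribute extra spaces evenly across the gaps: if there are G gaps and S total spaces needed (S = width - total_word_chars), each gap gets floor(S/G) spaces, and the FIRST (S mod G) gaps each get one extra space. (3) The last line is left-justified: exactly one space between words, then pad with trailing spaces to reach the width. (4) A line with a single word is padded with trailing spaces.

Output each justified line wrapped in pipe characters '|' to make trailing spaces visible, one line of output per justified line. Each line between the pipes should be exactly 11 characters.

Line 1: ['butter'] (min_width=6, slack=5)
Line 2: ['content', 'fox'] (min_width=11, slack=0)
Line 3: ['ocean'] (min_width=5, slack=6)
Line 4: ['kitchen'] (min_width=7, slack=4)
Line 5: ['code', 'music'] (min_width=10, slack=1)
Line 6: ['golden'] (min_width=6, slack=5)
Line 7: ['happy', 'cold'] (min_width=10, slack=1)
Line 8: ['deep', 'is', 'an'] (min_width=10, slack=1)
Line 9: ['silver'] (min_width=6, slack=5)
Line 10: ['mineral'] (min_width=7, slack=4)
Line 11: ['moon', 'pepper'] (min_width=11, slack=0)
Line 12: ['dolphin', 'a'] (min_width=9, slack=2)

Answer: |butter     |
|content fox|
|ocean      |
|kitchen    |
|code  music|
|golden     |
|happy  cold|
|deep  is an|
|silver     |
|mineral    |
|moon pepper|
|dolphin a  |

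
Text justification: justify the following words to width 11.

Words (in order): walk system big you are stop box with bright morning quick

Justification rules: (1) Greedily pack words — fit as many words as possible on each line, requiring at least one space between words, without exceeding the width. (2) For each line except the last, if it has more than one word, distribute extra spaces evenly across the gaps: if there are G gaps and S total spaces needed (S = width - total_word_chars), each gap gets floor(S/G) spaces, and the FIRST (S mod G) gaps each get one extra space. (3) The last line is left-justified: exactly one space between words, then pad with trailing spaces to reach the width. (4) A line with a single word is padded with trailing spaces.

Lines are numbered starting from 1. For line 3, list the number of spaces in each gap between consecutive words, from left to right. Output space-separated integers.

Answer: 4

Derivation:
Line 1: ['walk', 'system'] (min_width=11, slack=0)
Line 2: ['big', 'you', 'are'] (min_width=11, slack=0)
Line 3: ['stop', 'box'] (min_width=8, slack=3)
Line 4: ['with', 'bright'] (min_width=11, slack=0)
Line 5: ['morning'] (min_width=7, slack=4)
Line 6: ['quick'] (min_width=5, slack=6)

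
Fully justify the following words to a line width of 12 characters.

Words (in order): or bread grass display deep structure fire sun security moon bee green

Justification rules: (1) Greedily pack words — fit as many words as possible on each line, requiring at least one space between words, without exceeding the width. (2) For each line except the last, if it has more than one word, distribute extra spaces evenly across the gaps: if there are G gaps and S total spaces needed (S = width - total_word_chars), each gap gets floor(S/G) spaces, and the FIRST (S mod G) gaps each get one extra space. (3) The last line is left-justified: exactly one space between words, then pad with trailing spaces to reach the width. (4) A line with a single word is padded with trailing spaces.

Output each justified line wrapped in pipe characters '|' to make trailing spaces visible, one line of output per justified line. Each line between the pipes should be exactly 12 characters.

Answer: |or     bread|
|grass       |
|display deep|
|structure   |
|fire     sun|
|security    |
|moon     bee|
|green       |

Derivation:
Line 1: ['or', 'bread'] (min_width=8, slack=4)
Line 2: ['grass'] (min_width=5, slack=7)
Line 3: ['display', 'deep'] (min_width=12, slack=0)
Line 4: ['structure'] (min_width=9, slack=3)
Line 5: ['fire', 'sun'] (min_width=8, slack=4)
Line 6: ['security'] (min_width=8, slack=4)
Line 7: ['moon', 'bee'] (min_width=8, slack=4)
Line 8: ['green'] (min_width=5, slack=7)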